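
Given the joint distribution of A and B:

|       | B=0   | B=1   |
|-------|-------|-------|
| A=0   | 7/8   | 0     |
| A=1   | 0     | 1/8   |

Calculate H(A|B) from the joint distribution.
Marginal P(B) (column sums):
  P(B=0) = 7/8 + 0 = 7/8
  P(B=1) = 0 + 1/8 = 1/8

H(A|B) = -Σ P(A,B)·log₂ P(A|B), where P(A|B) = P(A,B) / P(B)
  (cells with P(A,B) = 0 contribute 0)
  (A=0,B=0): P(A|B) = (7/8)/(7/8) = 1;  -(7/8)·log₂(1) = 0.0000
  (A=1,B=1): P(A|B) = (1/8)/(1/8) = 1;  -(1/8)·log₂(1) = 0.0000
H(A|B) = 0.0000 + 0.0000
  = 0.0000 bits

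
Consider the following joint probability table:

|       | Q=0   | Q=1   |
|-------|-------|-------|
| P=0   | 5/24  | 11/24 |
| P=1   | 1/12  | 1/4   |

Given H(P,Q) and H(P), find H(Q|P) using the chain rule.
From the chain rule: H(P,Q) = H(P) + H(Q|P)
Therefore: H(Q|P) = H(P,Q) - H(P)

H(P,Q) = -[(5/24)·log₂(5/24) + (11/24)·log₂(11/24) + (1/12)·log₂(1/12) + (1/4)·log₂(1/4)]
  = 0.4715 + 0.5159 + 0.2987 + 0.5000
  = 1.7861 bits
Marginal P(P) (row sums):
  P(P=0) = 5/24 + 11/24 = 2/3
  P(P=1) = 1/12 + 1/4 = 1/3
H(P) = -[(2/3)·log₂(2/3) + (1/3)·log₂(1/3)]
  = 0.3900 + 0.5283
  = 0.9183 bits

H(Q|P) = 1.7861 - 0.9183 = 0.8678 bits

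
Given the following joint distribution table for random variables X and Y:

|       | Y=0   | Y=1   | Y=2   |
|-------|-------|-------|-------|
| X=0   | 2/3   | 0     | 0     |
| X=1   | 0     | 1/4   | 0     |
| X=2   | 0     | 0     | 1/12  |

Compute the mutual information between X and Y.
Marginal P(X) (row sums):
  P(X=0) = 2/3 + 0 + 0 = 2/3
  P(X=1) = 0 + 1/4 + 0 = 1/4
  P(X=2) = 0 + 0 + 1/12 = 1/12
Marginal P(Y) (column sums):
  P(Y=0) = 2/3 + 0 + 0 = 2/3
  P(Y=1) = 0 + 1/4 + 0 = 1/4
  P(Y=2) = 0 + 0 + 1/12 = 1/12

H(X) = -[(2/3)·log₂(2/3) + (1/4)·log₂(1/4) + (1/12)·log₂(1/12)]
  = 0.3900 + 0.5000 + 0.2987
  = 1.1887 bits
H(Y) = -[(2/3)·log₂(2/3) + (1/4)·log₂(1/4) + (1/12)·log₂(1/12)]
  = 0.3900 + 0.5000 + 0.2987
  = 1.1887 bits
H(X,Y) = -[(2/3)·log₂(2/3) + (1/4)·log₂(1/4) + (1/12)·log₂(1/12)]
  = 0.3900 + 0.5000 + 0.2987
  = 1.1887 bits

I(X;Y) = H(X) + H(Y) - H(X,Y)
  = 1.1887 + 1.1887 - 1.1887
  = 1.1887 bits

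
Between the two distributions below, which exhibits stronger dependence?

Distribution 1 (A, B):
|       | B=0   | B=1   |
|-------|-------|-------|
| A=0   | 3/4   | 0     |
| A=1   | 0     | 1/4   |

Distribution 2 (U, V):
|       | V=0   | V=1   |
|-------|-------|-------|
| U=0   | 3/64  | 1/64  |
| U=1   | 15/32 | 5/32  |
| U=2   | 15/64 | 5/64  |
Distribution 1 (A, B):
Marginal P(A) (row sums):
  P(A=0) = 3/4 + 0 = 3/4
  P(A=1) = 0 + 1/4 = 1/4
Marginal P(B) (column sums):
  P(B=0) = 3/4 + 0 = 3/4
  P(B=1) = 0 + 1/4 = 1/4

H(A) = -[(3/4)·log₂(3/4) + (1/4)·log₂(1/4)]
  = 0.3113 + 0.5000
  = 0.8113 bits
H(B) = -[(3/4)·log₂(3/4) + (1/4)·log₂(1/4)]
  = 0.3113 + 0.5000
  = 0.8113 bits
H(A,B) = -[(3/4)·log₂(3/4) + (1/4)·log₂(1/4)]
  = 0.3113 + 0.5000
  = 0.8113 bits

I(A;B) = H(A) + H(B) - H(A,B)
  = 0.8113 + 0.8113 - 0.8113
  = 0.8113 bits

Distribution 2 (U, V):
Marginal P(U) (row sums):
  P(U=0) = 3/64 + 1/64 = 1/16
  P(U=1) = 15/32 + 5/32 = 5/8
  P(U=2) = 15/64 + 5/64 = 5/16
Marginal P(V) (column sums):
  P(V=0) = 3/64 + 15/32 + 15/64 = 3/4
  P(V=1) = 1/64 + 5/32 + 5/64 = 1/4

H(U) = -[(1/16)·log₂(1/16) + (5/8)·log₂(5/8) + (5/16)·log₂(5/16)]
  = 0.2500 + 0.4238 + 0.5244
  = 1.1982 bits
H(V) = -[(3/4)·log₂(3/4) + (1/4)·log₂(1/4)]
  = 0.3113 + 0.5000
  = 0.8113 bits
H(U,V) = -[(3/64)·log₂(3/64) + (1/64)·log₂(1/64) + (15/32)·log₂(15/32) + (5/32)·log₂(5/32) + (15/64)·log₂(15/64) + (5/64)·log₂(5/64)]
  = 0.2070 + 0.0938 + 0.5124 + 0.4184 + 0.4906 + 0.2873
  = 2.0095 bits

I(U;V) = H(U) + H(V) - H(U,V)
  = 1.1982 + 0.8113 - 2.0095
  = 0.0000 bits

I(A;B) = 0.8113 bits > I(U;V) = 0.0000 bits, so (A, B) has the higher mutual information (stronger dependence).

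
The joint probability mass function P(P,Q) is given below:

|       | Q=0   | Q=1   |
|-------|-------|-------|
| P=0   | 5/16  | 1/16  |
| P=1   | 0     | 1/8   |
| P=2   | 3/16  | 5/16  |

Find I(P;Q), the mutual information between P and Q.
Marginal P(P) (row sums):
  P(P=0) = 5/16 + 1/16 = 3/8
  P(P=1) = 0 + 1/8 = 1/8
  P(P=2) = 3/16 + 5/16 = 1/2
Marginal P(Q) (column sums):
  P(Q=0) = 5/16 + 0 + 3/16 = 1/2
  P(Q=1) = 1/16 + 1/8 + 5/16 = 1/2

H(P) = -[(3/8)·log₂(3/8) + (1/8)·log₂(1/8) + (1/2)·log₂(1/2)]
  = 0.5306 + 0.3750 + 0.5000
  = 1.4056 bits
H(Q) = -[(1/2)·log₂(1/2) + (1/2)·log₂(1/2)]
  = 0.5000 + 0.5000
  = 1.0000 bits
H(P,Q) = -[(5/16)·log₂(5/16) + (1/16)·log₂(1/16) + (1/8)·log₂(1/8) + (3/16)·log₂(3/16) + (5/16)·log₂(5/16)]
  = 0.5244 + 0.2500 + 0.3750 + 0.4528 + 0.5244
  = 2.1266 bits

I(P;Q) = H(P) + H(Q) - H(P,Q)
  = 1.4056 + 1.0000 - 2.1266
  = 0.2790 bits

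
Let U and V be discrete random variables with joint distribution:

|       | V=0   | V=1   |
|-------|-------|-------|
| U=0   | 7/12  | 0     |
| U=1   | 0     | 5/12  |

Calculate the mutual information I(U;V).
Marginal P(U) (row sums):
  P(U=0) = 7/12 + 0 = 7/12
  P(U=1) = 0 + 5/12 = 5/12
Marginal P(V) (column sums):
  P(V=0) = 7/12 + 0 = 7/12
  P(V=1) = 0 + 5/12 = 5/12

H(U) = -[(7/12)·log₂(7/12) + (5/12)·log₂(5/12)]
  = 0.4536 + 0.5263
  = 0.9799 bits
H(V) = -[(7/12)·log₂(7/12) + (5/12)·log₂(5/12)]
  = 0.4536 + 0.5263
  = 0.9799 bits
H(U,V) = -[(7/12)·log₂(7/12) + (5/12)·log₂(5/12)]
  = 0.4536 + 0.5263
  = 0.9799 bits

I(U;V) = H(U) + H(V) - H(U,V)
  = 0.9799 + 0.9799 - 0.9799
  = 0.9799 bits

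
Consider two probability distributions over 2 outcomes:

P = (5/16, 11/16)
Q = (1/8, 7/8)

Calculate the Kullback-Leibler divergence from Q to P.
D(P||Q) = Σ P(i) log₂(P(i)/Q(i))
  i=0: (5/16) × log₂((5/16)/(1/8)) = (5/16) × log₂(5/2) = 0.4131
  i=1: (11/16) × log₂((11/16)/(7/8)) = (11/16) × log₂(11/14) = -0.2392
D(P||Q) = 0.4131 - 0.2392
  = 0.1739 bits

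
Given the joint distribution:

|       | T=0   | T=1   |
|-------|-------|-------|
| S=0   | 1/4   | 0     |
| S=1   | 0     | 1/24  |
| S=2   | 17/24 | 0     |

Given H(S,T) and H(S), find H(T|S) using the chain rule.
From the chain rule: H(S,T) = H(S) + H(T|S)
Therefore: H(T|S) = H(S,T) - H(S)

H(S,T) = -[(1/4)·log₂(1/4) + (1/24)·log₂(1/24) + (17/24)·log₂(17/24)]
  = 0.5000 + 0.1910 + 0.3524
  = 1.0434 bits
Marginal P(S) (row sums):
  P(S=0) = 1/4 + 0 = 1/4
  P(S=1) = 0 + 1/24 = 1/24
  P(S=2) = 17/24 + 0 = 17/24
H(S) = -[(1/4)·log₂(1/4) + (1/24)·log₂(1/24) + (17/24)·log₂(17/24)]
  = 0.5000 + 0.1910 + 0.3524
  = 1.0434 bits

H(T|S) = 1.0434 - 1.0434 = 0.0000 bits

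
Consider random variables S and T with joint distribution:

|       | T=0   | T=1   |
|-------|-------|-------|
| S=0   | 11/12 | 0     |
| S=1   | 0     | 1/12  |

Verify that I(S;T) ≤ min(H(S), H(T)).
Marginal P(S) (row sums):
  P(S=0) = 11/12 + 0 = 11/12
  P(S=1) = 0 + 1/12 = 1/12
Marginal P(T) (column sums):
  P(T=0) = 11/12 + 0 = 11/12
  P(T=1) = 0 + 1/12 = 1/12

H(S) = -[(11/12)·log₂(11/12) + (1/12)·log₂(1/12)]
  = 0.1151 + 0.2987
  = 0.4138 bits
H(T) = -[(11/12)·log₂(11/12) + (1/12)·log₂(1/12)]
  = 0.1151 + 0.2987
  = 0.4138 bits
H(S,T) = -[(11/12)·log₂(11/12) + (1/12)·log₂(1/12)]
  = 0.1151 + 0.2987
  = 0.4138 bits

I(S;T) = H(S) + H(T) - H(S,T)
  = 0.4138 + 0.4138 - 0.4138
  = 0.4138 bits

min(H(S), H(T)) = min(0.4138, 0.4138) = 0.4138 bits
Since 0.4138 ≤ 0.4138, the bound is satisfied ✓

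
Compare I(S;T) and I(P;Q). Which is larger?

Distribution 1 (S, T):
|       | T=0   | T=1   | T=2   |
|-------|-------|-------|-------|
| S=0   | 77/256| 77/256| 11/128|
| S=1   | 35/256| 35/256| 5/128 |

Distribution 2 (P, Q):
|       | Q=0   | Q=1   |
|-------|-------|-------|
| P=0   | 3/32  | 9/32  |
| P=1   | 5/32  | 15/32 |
Distribution 1 (S, T):
Marginal P(S) (row sums):
  P(S=0) = 77/256 + 77/256 + 11/128 = 11/16
  P(S=1) = 35/256 + 35/256 + 5/128 = 5/16
Marginal P(T) (column sums):
  P(T=0) = 77/256 + 35/256 = 7/16
  P(T=1) = 77/256 + 35/256 = 7/16
  P(T=2) = 11/128 + 5/128 = 1/8

H(S) = -[(11/16)·log₂(11/16) + (5/16)·log₂(5/16)]
  = 0.3716 + 0.5244
  = 0.8960 bits
H(T) = -[(7/16)·log₂(7/16) + (7/16)·log₂(7/16) + (1/8)·log₂(1/8)]
  = 0.5218 + 0.5218 + 0.3750
  = 1.4186 bits
H(S,T) = -[(77/256)·log₂(77/256) + (77/256)·log₂(77/256) + (11/128)·log₂(11/128) + (35/256)·log₂(35/256) + (35/256)·log₂(35/256) + (5/128)·log₂(5/128)]
  = 0.5213 + 0.5213 + 0.3043 + 0.3925 + 0.3925 + 0.1827
  = 2.3146 bits

I(S;T) = H(S) + H(T) - H(S,T)
  = 0.8960 + 1.4186 - 2.3146
  = 0.0000 bits

Distribution 2 (P, Q):
Marginal P(P) (row sums):
  P(P=0) = 3/32 + 9/32 = 3/8
  P(P=1) = 5/32 + 15/32 = 5/8
Marginal P(Q) (column sums):
  P(Q=0) = 3/32 + 5/32 = 1/4
  P(Q=1) = 9/32 + 15/32 = 3/4

H(P) = -[(3/8)·log₂(3/8) + (5/8)·log₂(5/8)]
  = 0.5306 + 0.4238
  = 0.9544 bits
H(Q) = -[(1/4)·log₂(1/4) + (3/4)·log₂(3/4)]
  = 0.5000 + 0.3113
  = 0.8113 bits
H(P,Q) = -[(3/32)·log₂(3/32) + (9/32)·log₂(9/32) + (5/32)·log₂(5/32) + (15/32)·log₂(15/32)]
  = 0.3202 + 0.5147 + 0.4184 + 0.5124
  = 1.7657 bits

I(P;Q) = H(P) + H(Q) - H(P,Q)
  = 0.9544 + 0.8113 - 1.7657
  = 0.0000 bits

Both joint tables factor as the product of their marginals, so I(S;T) = I(P;Q) = 0 bits: neither is larger (both pairs are independent).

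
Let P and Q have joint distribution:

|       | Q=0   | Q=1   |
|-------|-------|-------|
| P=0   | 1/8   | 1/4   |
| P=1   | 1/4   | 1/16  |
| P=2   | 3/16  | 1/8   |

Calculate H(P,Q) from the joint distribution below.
H(P,Q) = -Σ P(P,Q) log₂ P(P,Q), summed over the non-zero cells:
H(P,Q) = -[(1/8)·log₂(1/8) + (1/4)·log₂(1/4) + (1/4)·log₂(1/4) + (1/16)·log₂(1/16) + (3/16)·log₂(3/16) + (1/8)·log₂(1/8)]
  = 0.3750 + 0.5000 + 0.5000 + 0.2500 + 0.4528 + 0.3750
  = 2.4528 bits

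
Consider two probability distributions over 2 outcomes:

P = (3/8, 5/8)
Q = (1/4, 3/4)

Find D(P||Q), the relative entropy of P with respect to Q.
D(P||Q) = Σ P(i) log₂(P(i)/Q(i))
  i=0: (3/8) × log₂((3/8)/(1/4)) = (3/8) × log₂(3/2) = 0.2194
  i=1: (5/8) × log₂((5/8)/(3/4)) = (5/8) × log₂(5/6) = -0.1644
D(P||Q) = 0.2194 - 0.1644
  = 0.0550 bits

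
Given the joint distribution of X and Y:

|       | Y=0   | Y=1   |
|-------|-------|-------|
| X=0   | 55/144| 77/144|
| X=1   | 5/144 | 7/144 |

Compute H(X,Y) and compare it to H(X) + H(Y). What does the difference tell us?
Marginal P(X) (row sums):
  P(X=0) = 55/144 + 77/144 = 11/12
  P(X=1) = 5/144 + 7/144 = 1/12
Marginal P(Y) (column sums):
  P(Y=0) = 55/144 + 5/144 = 5/12
  P(Y=1) = 77/144 + 7/144 = 7/12

H(X,Y) = -[(55/144)·log₂(55/144) + (77/144)·log₂(77/144) + (5/144)·log₂(5/144) + (7/144)·log₂(7/144)]
  = 0.5304 + 0.4829 + 0.1683 + 0.2121
  = 1.3937 bits
H(X) = -[(11/12)·log₂(11/12) + (1/12)·log₂(1/12)]
  = 0.1151 + 0.2987
  = 0.4138 bits
H(Y) = -[(5/12)·log₂(5/12) + (7/12)·log₂(7/12)]
  = 0.5263 + 0.4536
  = 0.9799 bits

H(X) + H(Y) = 0.4138 + 0.9799 = 1.3937 bits
Difference: H(X) + H(Y) - H(X,Y) = 1.3937 - 1.3937 = 0.0000 bits = I(X;Y)

The difference is the mutual information; it is 0 here, so X and Y are independent (the joint entropy equals the sum of the marginal entropies).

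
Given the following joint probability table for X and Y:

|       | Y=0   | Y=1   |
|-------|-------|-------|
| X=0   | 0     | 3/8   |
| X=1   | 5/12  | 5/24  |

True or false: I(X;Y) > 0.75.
Marginal P(X) (row sums):
  P(X=0) = 0 + 3/8 = 3/8
  P(X=1) = 5/12 + 5/24 = 5/8
Marginal P(Y) (column sums):
  P(Y=0) = 0 + 5/12 = 5/12
  P(Y=1) = 3/8 + 5/24 = 7/12

H(X) = -[(3/8)·log₂(3/8) + (5/8)·log₂(5/8)]
  = 0.5306 + 0.4238
  = 0.9544 bits
H(Y) = -[(5/12)·log₂(5/12) + (7/12)·log₂(7/12)]
  = 0.5263 + 0.4536
  = 0.9799 bits
H(X,Y) = -[(3/8)·log₂(3/8) + (5/12)·log₂(5/12) + (5/24)·log₂(5/24)]
  = 0.5306 + 0.5263 + 0.4715
  = 1.5284 bits

I(X;Y) = H(X) + H(Y) - H(X,Y)
  = 0.9544 + 0.9799 - 1.5284
  = 0.4059 bits

False. I(X;Y) = 0.4059 bits, which is ≤ 0.75 bits.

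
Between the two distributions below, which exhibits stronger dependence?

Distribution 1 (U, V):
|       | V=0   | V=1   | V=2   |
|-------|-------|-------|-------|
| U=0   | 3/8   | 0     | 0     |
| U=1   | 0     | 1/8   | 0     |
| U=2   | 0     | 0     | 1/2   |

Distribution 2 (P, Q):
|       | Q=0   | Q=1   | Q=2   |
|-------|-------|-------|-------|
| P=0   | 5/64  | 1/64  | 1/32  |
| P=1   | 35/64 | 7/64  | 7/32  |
Distribution 1 (U, V):
Marginal P(U) (row sums):
  P(U=0) = 3/8 + 0 + 0 = 3/8
  P(U=1) = 0 + 1/8 + 0 = 1/8
  P(U=2) = 0 + 0 + 1/2 = 1/2
Marginal P(V) (column sums):
  P(V=0) = 3/8 + 0 + 0 = 3/8
  P(V=1) = 0 + 1/8 + 0 = 1/8
  P(V=2) = 0 + 0 + 1/2 = 1/2

H(U) = -[(3/8)·log₂(3/8) + (1/8)·log₂(1/8) + (1/2)·log₂(1/2)]
  = 0.5306 + 0.3750 + 0.5000
  = 1.4056 bits
H(V) = -[(3/8)·log₂(3/8) + (1/8)·log₂(1/8) + (1/2)·log₂(1/2)]
  = 0.5306 + 0.3750 + 0.5000
  = 1.4056 bits
H(U,V) = -[(3/8)·log₂(3/8) + (1/8)·log₂(1/8) + (1/2)·log₂(1/2)]
  = 0.5306 + 0.3750 + 0.5000
  = 1.4056 bits

I(U;V) = H(U) + H(V) - H(U,V)
  = 1.4056 + 1.4056 - 1.4056
  = 1.4056 bits

Distribution 2 (P, Q):
Marginal P(P) (row sums):
  P(P=0) = 5/64 + 1/64 + 1/32 = 1/8
  P(P=1) = 35/64 + 7/64 + 7/32 = 7/8
Marginal P(Q) (column sums):
  P(Q=0) = 5/64 + 35/64 = 5/8
  P(Q=1) = 1/64 + 7/64 = 1/8
  P(Q=2) = 1/32 + 7/32 = 1/4

H(P) = -[(1/8)·log₂(1/8) + (7/8)·log₂(7/8)]
  = 0.3750 + 0.1686
  = 0.5436 bits
H(Q) = -[(5/8)·log₂(5/8) + (1/8)·log₂(1/8) + (1/4)·log₂(1/4)]
  = 0.4238 + 0.3750 + 0.5000
  = 1.2988 bits
H(P,Q) = -[(5/64)·log₂(5/64) + (1/64)·log₂(1/64) + (1/32)·log₂(1/32) + (35/64)·log₂(35/64) + (7/64)·log₂(7/64) + (7/32)·log₂(7/32)]
  = 0.2873 + 0.0938 + 0.1563 + 0.4762 + 0.3492 + 0.4796
  = 1.8424 bits

I(P;Q) = H(P) + H(Q) - H(P,Q)
  = 0.5436 + 1.2988 - 1.8424
  = 0.0000 bits

I(U;V) = 1.4056 bits > I(P;Q) = 0.0000 bits, so (U, V) has the higher mutual information (stronger dependence).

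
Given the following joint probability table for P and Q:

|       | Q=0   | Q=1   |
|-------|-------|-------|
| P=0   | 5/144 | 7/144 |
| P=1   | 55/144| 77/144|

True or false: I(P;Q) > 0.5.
Marginal P(P) (row sums):
  P(P=0) = 5/144 + 7/144 = 1/12
  P(P=1) = 55/144 + 77/144 = 11/12
Marginal P(Q) (column sums):
  P(Q=0) = 5/144 + 55/144 = 5/12
  P(Q=1) = 7/144 + 77/144 = 7/12

H(P) = -[(1/12)·log₂(1/12) + (11/12)·log₂(11/12)]
  = 0.2987 + 0.1151
  = 0.4138 bits
H(Q) = -[(5/12)·log₂(5/12) + (7/12)·log₂(7/12)]
  = 0.5263 + 0.4536
  = 0.9799 bits
H(P,Q) = -[(5/144)·log₂(5/144) + (7/144)·log₂(7/144) + (55/144)·log₂(55/144) + (77/144)·log₂(77/144)]
  = 0.1683 + 0.2121 + 0.5304 + 0.4829
  = 1.3937 bits

I(P;Q) = H(P) + H(Q) - H(P,Q)
  = 0.4138 + 0.9799 - 1.3937
  = 0.0000 bits

False. I(P;Q) = 0.0000 bits, which is ≤ 0.5 bits.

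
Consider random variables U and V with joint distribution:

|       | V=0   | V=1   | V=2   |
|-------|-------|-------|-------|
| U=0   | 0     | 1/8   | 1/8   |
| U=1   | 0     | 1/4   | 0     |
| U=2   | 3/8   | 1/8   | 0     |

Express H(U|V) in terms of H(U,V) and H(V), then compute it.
H(U|V) = H(U,V) - H(V)

Marginal P(V) (column sums):
  P(V=0) = 0 + 0 + 3/8 = 3/8
  P(V=1) = 1/8 + 1/4 + 1/8 = 1/2
  P(V=2) = 1/8 + 0 + 0 = 1/8

H(U,V) = -[(1/8)·log₂(1/8) + (1/8)·log₂(1/8) + (1/4)·log₂(1/4) + (3/8)·log₂(3/8) + (1/8)·log₂(1/8)]
  = 0.3750 + 0.3750 + 0.5000 + 0.5306 + 0.3750
  = 2.1556 bits
H(V) = -[(3/8)·log₂(3/8) + (1/2)·log₂(1/2) + (1/8)·log₂(1/8)]
  = 0.5306 + 0.5000 + 0.3750
  = 1.4056 bits

H(U|V) = 2.1556 - 1.4056 = 0.7500 bits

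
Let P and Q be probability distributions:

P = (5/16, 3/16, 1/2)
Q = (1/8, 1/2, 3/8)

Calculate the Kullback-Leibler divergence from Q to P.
D(P||Q) = Σ P(i) log₂(P(i)/Q(i))
  i=0: (5/16) × log₂((5/16)/(1/8)) = (5/16) × log₂(5/2) = 0.4131
  i=1: (3/16) × log₂((3/16)/(1/2)) = (3/16) × log₂(3/8) = -0.2653
  i=2: (1/2) × log₂((1/2)/(3/8)) = (1/2) × log₂(4/3) = 0.2075
D(P||Q) = 0.4131 - 0.2653 + 0.2075
  = 0.3553 bits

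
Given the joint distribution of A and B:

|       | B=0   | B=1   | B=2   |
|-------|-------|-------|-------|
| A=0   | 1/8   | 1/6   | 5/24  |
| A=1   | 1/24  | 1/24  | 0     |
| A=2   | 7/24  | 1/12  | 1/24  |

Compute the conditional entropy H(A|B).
Marginal P(B) (column sums):
  P(B=0) = 1/8 + 1/24 + 7/24 = 11/24
  P(B=1) = 1/6 + 1/24 + 1/12 = 7/24
  P(B=2) = 5/24 + 0 + 1/24 = 1/4

H(A|B) = -Σ P(A,B)·log₂ P(A|B), where P(A|B) = P(A,B) / P(B)
  (cells with P(A,B) = 0 contribute 0)
  (A=0,B=0): P(A|B) = (1/8)/(11/24) = 3/11;  -(1/8)·log₂(3/11) = 0.2343
  (A=0,B=1): P(A|B) = (1/6)/(7/24) = 4/7;  -(1/6)·log₂(4/7) = 0.1346
  (A=0,B=2): P(A|B) = (5/24)/(1/4) = 5/6;  -(5/24)·log₂(5/6) = 0.0548
  (A=1,B=0): P(A|B) = (1/24)/(11/24) = 1/11;  -(1/24)·log₂(1/11) = 0.1441
  (A=1,B=1): P(A|B) = (1/24)/(7/24) = 1/7;  -(1/24)·log₂(1/7) = 0.1170
  (A=2,B=0): P(A|B) = (7/24)/(11/24) = 7/11;  -(7/24)·log₂(7/11) = 0.1902
  (A=2,B=1): P(A|B) = (1/12)/(7/24) = 2/7;  -(1/12)·log₂(2/7) = 0.1506
  (A=2,B=2): P(A|B) = (1/24)/(1/4) = 1/6;  -(1/24)·log₂(1/6) = 0.1077
H(A|B) = 0.2343 + 0.1346 + 0.0548 + 0.1441 + 0.1170 + 0.1902 + 0.1506 + 0.1077
  = 1.1333 bits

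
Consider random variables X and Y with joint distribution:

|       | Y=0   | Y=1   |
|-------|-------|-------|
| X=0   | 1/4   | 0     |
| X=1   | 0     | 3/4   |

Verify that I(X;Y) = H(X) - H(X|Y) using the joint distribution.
Left side, from I(X;Y) = H(X) + H(Y) - H(X,Y):
Marginal P(X) (row sums):
  P(X=0) = 1/4 + 0 = 1/4
  P(X=1) = 0 + 3/4 = 3/4
Marginal P(Y) (column sums):
  P(Y=0) = 1/4 + 0 = 1/4
  P(Y=1) = 0 + 3/4 = 3/4

H(X) = -[(1/4)·log₂(1/4) + (3/4)·log₂(3/4)]
  = 0.5000 + 0.3113
  = 0.8113 bits
H(Y) = -[(1/4)·log₂(1/4) + (3/4)·log₂(3/4)]
  = 0.5000 + 0.3113
  = 0.8113 bits
H(X,Y) = -[(1/4)·log₂(1/4) + (3/4)·log₂(3/4)]
  = 0.5000 + 0.3113
  = 0.8113 bits

I(X;Y) = H(X) + H(Y) - H(X,Y)
  = 0.8113 + 0.8113 - 0.8113
  = 0.8113 bits

Right side, with H(X|Y) computed directly from the conditional probabilities:
H(X|Y) = -Σ P(X,Y)·log₂ P(X|Y), where P(X|Y) = P(X,Y) / P(Y)
  (cells with P(X,Y) = 0 contribute 0)
  (X=0,Y=0): P(X|Y) = (1/4)/(1/4) = 1;  -(1/4)·log₂(1) = 0.0000
  (X=1,Y=1): P(X|Y) = (3/4)/(3/4) = 1;  -(3/4)·log₂(1) = 0.0000
H(X|Y) = 0.0000 + 0.0000
  = 0.0000 bits
H(X) - H(X|Y) = 0.8113 - 0.0000 = 0.8113 bits

Both sides equal 0.8113 bits, so I(X;Y) = H(X) - H(X|Y) ✓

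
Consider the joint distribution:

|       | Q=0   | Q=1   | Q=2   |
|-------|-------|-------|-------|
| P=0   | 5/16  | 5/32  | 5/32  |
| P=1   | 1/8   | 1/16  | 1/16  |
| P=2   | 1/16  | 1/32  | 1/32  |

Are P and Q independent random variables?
Marginal P(P) (row sums):
  P(P=0) = 5/16 + 5/32 + 5/32 = 5/8
  P(P=1) = 1/8 + 1/16 + 1/16 = 1/4
  P(P=2) = 1/16 + 1/32 + 1/32 = 1/8
Marginal P(Q) (column sums):
  P(Q=0) = 5/16 + 1/8 + 1/16 = 1/2
  P(Q=1) = 5/32 + 1/16 + 1/32 = 1/4
  P(Q=2) = 5/32 + 1/16 + 1/32 = 1/4

P and Q are independent iff P(P=i,Q=j) = P(P=i)·P(Q=j) for every cell.
  P(P=0)·P(Q=0) = 5/8 × 1/2 = 5/16 = P(P=0,Q=0) ✓
  P(P=0)·P(Q=1) = 5/8 × 1/4 = 5/32 = P(P=0,Q=1) ✓
  P(P=0)·P(Q=2) = 5/8 × 1/4 = 5/32 = P(P=0,Q=2) ✓
  P(P=1)·P(Q=0) = 1/4 × 1/2 = 1/8 = P(P=1,Q=0) ✓
  P(P=1)·P(Q=1) = 1/4 × 1/4 = 1/16 = P(P=1,Q=1) ✓
  P(P=1)·P(Q=2) = 1/4 × 1/4 = 1/16 = P(P=1,Q=2) ✓
  P(P=2)·P(Q=0) = 1/8 × 1/2 = 1/16 = P(P=2,Q=0) ✓
  P(P=2)·P(Q=1) = 1/8 × 1/4 = 1/32 = P(P=2,Q=1) ✓
  P(P=2)·P(Q=2) = 1/8 × 1/4 = 1/32 = P(P=2,Q=2) ✓

Yes, P and Q are independent: every cell factors, so I(P;Q) = 0 bits.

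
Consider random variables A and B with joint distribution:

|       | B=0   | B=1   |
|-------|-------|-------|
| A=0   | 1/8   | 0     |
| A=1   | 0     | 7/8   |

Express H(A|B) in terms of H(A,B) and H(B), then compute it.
H(A|B) = H(A,B) - H(B)

Marginal P(B) (column sums):
  P(B=0) = 1/8 + 0 = 1/8
  P(B=1) = 0 + 7/8 = 7/8

H(A,B) = -[(1/8)·log₂(1/8) + (7/8)·log₂(7/8)]
  = 0.3750 + 0.1686
  = 0.5436 bits
H(B) = -[(1/8)·log₂(1/8) + (7/8)·log₂(7/8)]
  = 0.3750 + 0.1686
  = 0.5436 bits

H(A|B) = 0.5436 - 0.5436 = 0.0000 bits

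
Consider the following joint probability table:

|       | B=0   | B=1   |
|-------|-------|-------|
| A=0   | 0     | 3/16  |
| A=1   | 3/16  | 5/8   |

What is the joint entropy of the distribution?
H(A,B) = -Σ P(A,B) log₂ P(A,B), summed over the non-zero cells:
H(A,B) = -[(3/16)·log₂(3/16) + (3/16)·log₂(3/16) + (5/8)·log₂(5/8)]
  = 0.4528 + 0.4528 + 0.4238
  = 1.3294 bits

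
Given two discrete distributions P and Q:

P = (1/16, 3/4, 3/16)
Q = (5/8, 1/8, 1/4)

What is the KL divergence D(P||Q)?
D(P||Q) = Σ P(i) log₂(P(i)/Q(i))
  i=0: (1/16) × log₂((1/16)/(5/8)) = (1/16) × log₂(1/10) = -0.2076
  i=1: (3/4) × log₂((3/4)/(1/8)) = (3/4) × log₂(6) = 1.9387
  i=2: (3/16) × log₂((3/16)/(1/4)) = (3/16) × log₂(3/4) = -0.0778
D(P||Q) = -0.2076 + 1.9387 - 0.0778
  = 1.6533 bits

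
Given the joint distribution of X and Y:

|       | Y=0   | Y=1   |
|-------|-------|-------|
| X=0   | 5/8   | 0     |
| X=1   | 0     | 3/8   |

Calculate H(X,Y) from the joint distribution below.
H(X,Y) = -Σ P(X,Y) log₂ P(X,Y), summed over the non-zero cells:
H(X,Y) = -[(5/8)·log₂(5/8) + (3/8)·log₂(3/8)]
  = 0.4238 + 0.5306
  = 0.9544 bits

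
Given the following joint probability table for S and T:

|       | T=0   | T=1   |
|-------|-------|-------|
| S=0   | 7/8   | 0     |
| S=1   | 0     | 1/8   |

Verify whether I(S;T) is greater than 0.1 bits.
Marginal P(S) (row sums):
  P(S=0) = 7/8 + 0 = 7/8
  P(S=1) = 0 + 1/8 = 1/8
Marginal P(T) (column sums):
  P(T=0) = 7/8 + 0 = 7/8
  P(T=1) = 0 + 1/8 = 1/8

H(S) = -[(7/8)·log₂(7/8) + (1/8)·log₂(1/8)]
  = 0.1686 + 0.3750
  = 0.5436 bits
H(T) = -[(7/8)·log₂(7/8) + (1/8)·log₂(1/8)]
  = 0.1686 + 0.3750
  = 0.5436 bits
H(S,T) = -[(7/8)·log₂(7/8) + (1/8)·log₂(1/8)]
  = 0.1686 + 0.3750
  = 0.5436 bits

I(S;T) = H(S) + H(T) - H(S,T)
  = 0.5436 + 0.5436 - 0.5436
  = 0.5436 bits

Yes. I(S;T) = 0.5436 bits, which is > 0.1 bits.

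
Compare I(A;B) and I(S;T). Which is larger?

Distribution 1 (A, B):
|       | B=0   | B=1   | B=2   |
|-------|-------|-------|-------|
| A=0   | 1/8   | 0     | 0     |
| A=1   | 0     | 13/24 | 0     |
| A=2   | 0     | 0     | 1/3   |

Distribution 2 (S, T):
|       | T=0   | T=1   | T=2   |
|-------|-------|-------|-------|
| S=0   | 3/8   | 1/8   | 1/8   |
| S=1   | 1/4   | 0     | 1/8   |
Distribution 1 (A, B):
Marginal P(A) (row sums):
  P(A=0) = 1/8 + 0 + 0 = 1/8
  P(A=1) = 0 + 13/24 + 0 = 13/24
  P(A=2) = 0 + 0 + 1/3 = 1/3
Marginal P(B) (column sums):
  P(B=0) = 1/8 + 0 + 0 = 1/8
  P(B=1) = 0 + 13/24 + 0 = 13/24
  P(B=2) = 0 + 0 + 1/3 = 1/3

H(A) = -[(1/8)·log₂(1/8) + (13/24)·log₂(13/24) + (1/3)·log₂(1/3)]
  = 0.3750 + 0.4791 + 0.5283
  = 1.3824 bits
H(B) = -[(1/8)·log₂(1/8) + (13/24)·log₂(13/24) + (1/3)·log₂(1/3)]
  = 0.3750 + 0.4791 + 0.5283
  = 1.3824 bits
H(A,B) = -[(1/8)·log₂(1/8) + (13/24)·log₂(13/24) + (1/3)·log₂(1/3)]
  = 0.3750 + 0.4791 + 0.5283
  = 1.3824 bits

I(A;B) = H(A) + H(B) - H(A,B)
  = 1.3824 + 1.3824 - 1.3824
  = 1.3824 bits

Distribution 2 (S, T):
Marginal P(S) (row sums):
  P(S=0) = 3/8 + 1/8 + 1/8 = 5/8
  P(S=1) = 1/4 + 0 + 1/8 = 3/8
Marginal P(T) (column sums):
  P(T=0) = 3/8 + 1/4 = 5/8
  P(T=1) = 1/8 + 0 = 1/8
  P(T=2) = 1/8 + 1/8 = 1/4

H(S) = -[(5/8)·log₂(5/8) + (3/8)·log₂(3/8)]
  = 0.4238 + 0.5306
  = 0.9544 bits
H(T) = -[(5/8)·log₂(5/8) + (1/8)·log₂(1/8) + (1/4)·log₂(1/4)]
  = 0.4238 + 0.3750 + 0.5000
  = 1.2988 bits
H(S,T) = -[(3/8)·log₂(3/8) + (1/8)·log₂(1/8) + (1/8)·log₂(1/8) + (1/4)·log₂(1/4) + (1/8)·log₂(1/8)]
  = 0.5306 + 0.3750 + 0.3750 + 0.5000 + 0.3750
  = 2.1556 bits

I(S;T) = H(S) + H(T) - H(S,T)
  = 0.9544 + 1.2988 - 2.1556
  = 0.0976 bits

I(A;B) = 1.3824 bits > I(S;T) = 0.0976 bits, so (A, B) has the higher mutual information (stronger dependence).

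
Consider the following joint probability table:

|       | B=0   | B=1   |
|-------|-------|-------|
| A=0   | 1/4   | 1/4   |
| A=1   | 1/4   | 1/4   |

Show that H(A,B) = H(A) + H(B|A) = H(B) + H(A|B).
Marginal P(A) (row sums):
  P(A=0) = 1/4 + 1/4 = 1/2
  P(A=1) = 1/4 + 1/4 = 1/2
Marginal P(B) (column sums):
  P(B=0) = 1/4 + 1/4 = 1/2
  P(B=1) = 1/4 + 1/4 = 1/2

Decomposition 1: H(A) + H(B|A)
H(A) = -[(1/2)·log₂(1/2) + (1/2)·log₂(1/2)]
  = 0.5000 + 0.5000
  = 1.0000 bits
H(B|A) = -Σ P(A,B)·log₂ P(B|A), where P(B|A) = P(A,B) / P(A)
  (A=0,B=0): P(B|A) = (1/4)/(1/2) = 1/2;  -(1/4)·log₂(1/2) = 0.2500
  (A=0,B=1): P(B|A) = (1/4)/(1/2) = 1/2;  -(1/4)·log₂(1/2) = 0.2500
  (A=1,B=0): P(B|A) = (1/4)/(1/2) = 1/2;  -(1/4)·log₂(1/2) = 0.2500
  (A=1,B=1): P(B|A) = (1/4)/(1/2) = 1/2;  -(1/4)·log₂(1/2) = 0.2500
H(B|A) = 0.2500 + 0.2500 + 0.2500 + 0.2500
  = 1.0000 bits
H(A) + H(B|A) = 1.0000 + 1.0000 = 2.0000 bits

Decomposition 2: H(B) + H(A|B)
H(B) = -[(1/2)·log₂(1/2) + (1/2)·log₂(1/2)]
  = 0.5000 + 0.5000
  = 1.0000 bits
H(A|B) = -Σ P(A,B)·log₂ P(A|B), where P(A|B) = P(A,B) / P(B)
  (A=0,B=0): P(A|B) = (1/4)/(1/2) = 1/2;  -(1/4)·log₂(1/2) = 0.2500
  (A=0,B=1): P(A|B) = (1/4)/(1/2) = 1/2;  -(1/4)·log₂(1/2) = 0.2500
  (A=1,B=0): P(A|B) = (1/4)/(1/2) = 1/2;  -(1/4)·log₂(1/2) = 0.2500
  (A=1,B=1): P(A|B) = (1/4)/(1/2) = 1/2;  -(1/4)·log₂(1/2) = 0.2500
H(A|B) = 0.2500 + 0.2500 + 0.2500 + 0.2500
  = 1.0000 bits
H(B) + H(A|B) = 1.0000 + 1.0000 = 2.0000 bits

Direct computation of the joint entropy:
H(A,B) = -[(1/4)·log₂(1/4) + (1/4)·log₂(1/4) + (1/4)·log₂(1/4) + (1/4)·log₂(1/4)]
  = 0.5000 + 0.5000 + 0.5000 + 0.5000
  = 2.0000 bits

All three agree: H(A,B) = 2.0000 bits ✓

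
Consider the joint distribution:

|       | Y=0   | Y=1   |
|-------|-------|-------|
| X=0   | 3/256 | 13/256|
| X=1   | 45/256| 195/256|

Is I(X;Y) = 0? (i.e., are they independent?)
Marginal P(X) (row sums):
  P(X=0) = 3/256 + 13/256 = 1/16
  P(X=1) = 45/256 + 195/256 = 15/16
Marginal P(Y) (column sums):
  P(Y=0) = 3/256 + 45/256 = 3/16
  P(Y=1) = 13/256 + 195/256 = 13/16

X and Y are independent iff P(X=i,Y=j) = P(X=i)·P(Y=j) for every cell.
  P(X=0)·P(Y=0) = 1/16 × 3/16 = 3/256 = P(X=0,Y=0) ✓
  P(X=0)·P(Y=1) = 1/16 × 13/16 = 13/256 = P(X=0,Y=1) ✓
  P(X=1)·P(Y=0) = 15/16 × 3/16 = 45/256 = P(X=1,Y=0) ✓
  P(X=1)·P(Y=1) = 15/16 × 13/16 = 195/256 = P(X=1,Y=1) ✓

Yes, X and Y are independent: every cell factors, so I(X;Y) = 0 bits.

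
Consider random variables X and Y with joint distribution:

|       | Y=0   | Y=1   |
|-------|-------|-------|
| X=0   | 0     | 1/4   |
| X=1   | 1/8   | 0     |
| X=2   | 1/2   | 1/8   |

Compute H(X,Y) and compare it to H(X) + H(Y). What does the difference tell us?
Marginal P(X) (row sums):
  P(X=0) = 0 + 1/4 = 1/4
  P(X=1) = 1/8 + 0 = 1/8
  P(X=2) = 1/2 + 1/8 = 5/8
Marginal P(Y) (column sums):
  P(Y=0) = 0 + 1/8 + 1/2 = 5/8
  P(Y=1) = 1/4 + 0 + 1/8 = 3/8

H(X,Y) = -[(1/4)·log₂(1/4) + (1/8)·log₂(1/8) + (1/2)·log₂(1/2) + (1/8)·log₂(1/8)]
  = 0.5000 + 0.3750 + 0.5000 + 0.3750
  = 1.7500 bits
H(X) = -[(1/4)·log₂(1/4) + (1/8)·log₂(1/8) + (5/8)·log₂(5/8)]
  = 0.5000 + 0.3750 + 0.4238
  = 1.2988 bits
H(Y) = -[(5/8)·log₂(5/8) + (3/8)·log₂(3/8)]
  = 0.4238 + 0.5306
  = 0.9544 bits

H(X) + H(Y) = 1.2988 + 0.9544 = 2.2532 bits
Difference: H(X) + H(Y) - H(X,Y) = 2.2532 - 1.7500 = 0.5032 bits = I(X;Y)

The difference is the mutual information; it is positive here, so X and Y are dependent (knowing one reduces uncertainty about the other by 0.5032 bits).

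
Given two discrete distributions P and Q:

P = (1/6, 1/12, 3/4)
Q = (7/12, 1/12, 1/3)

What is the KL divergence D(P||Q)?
D(P||Q) = Σ P(i) log₂(P(i)/Q(i))
  i=0: (1/6) × log₂((1/6)/(7/12)) = (1/6) × log₂(2/7) = -0.3012
  i=1: (1/12) × log₂((1/12)/(1/12)) = (1/12) × log₂(1) = 0.0000
  i=2: (3/4) × log₂((3/4)/(1/3)) = (3/4) × log₂(9/4) = 0.8774
D(P||Q) = -0.3012 + 0.0000 + 0.8774
  = 0.5762 bits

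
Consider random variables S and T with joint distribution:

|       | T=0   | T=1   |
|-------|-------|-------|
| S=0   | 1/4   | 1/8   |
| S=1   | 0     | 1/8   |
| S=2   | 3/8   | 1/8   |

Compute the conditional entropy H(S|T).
Marginal P(T) (column sums):
  P(T=0) = 1/4 + 0 + 3/8 = 5/8
  P(T=1) = 1/8 + 1/8 + 1/8 = 3/8

H(S|T) = -Σ P(S,T)·log₂ P(S|T), where P(S|T) = P(S,T) / P(T)
  (cells with P(S,T) = 0 contribute 0)
  (S=0,T=0): P(S|T) = (1/4)/(5/8) = 2/5;  -(1/4)·log₂(2/5) = 0.3305
  (S=0,T=1): P(S|T) = (1/8)/(3/8) = 1/3;  -(1/8)·log₂(1/3) = 0.1981
  (S=1,T=1): P(S|T) = (1/8)/(3/8) = 1/3;  -(1/8)·log₂(1/3) = 0.1981
  (S=2,T=0): P(S|T) = (3/8)/(5/8) = 3/5;  -(3/8)·log₂(3/5) = 0.2764
  (S=2,T=1): P(S|T) = (1/8)/(3/8) = 1/3;  -(1/8)·log₂(1/3) = 0.1981
H(S|T) = 0.3305 + 0.1981 + 0.1981 + 0.2764 + 0.1981
  = 1.2012 bits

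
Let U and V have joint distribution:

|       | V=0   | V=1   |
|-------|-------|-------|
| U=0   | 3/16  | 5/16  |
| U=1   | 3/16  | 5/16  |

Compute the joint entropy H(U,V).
H(U,V) = -Σ P(U,V) log₂ P(U,V), summed over the non-zero cells:
H(U,V) = -[(3/16)·log₂(3/16) + (5/16)·log₂(5/16) + (3/16)·log₂(3/16) + (5/16)·log₂(5/16)]
  = 0.4528 + 0.5244 + 0.4528 + 0.5244
  = 1.9544 bits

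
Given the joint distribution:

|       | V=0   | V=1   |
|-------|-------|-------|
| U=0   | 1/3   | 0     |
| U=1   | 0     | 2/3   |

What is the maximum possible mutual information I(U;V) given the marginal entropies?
The upper bound on mutual information is I(U;V) ≤ min(H(U), H(V)).

Marginal P(U) (row sums):
  P(U=0) = 1/3 + 0 = 1/3
  P(U=1) = 0 + 2/3 = 2/3
Marginal P(V) (column sums):
  P(V=0) = 1/3 + 0 = 1/3
  P(V=1) = 0 + 2/3 = 2/3

H(U) = -[(1/3)·log₂(1/3) + (2/3)·log₂(2/3)]
  = 0.5283 + 0.3900
  = 0.9183 bits
H(V) = -[(1/3)·log₂(1/3) + (2/3)·log₂(2/3)]
  = 0.5283 + 0.3900
  = 0.9183 bits

Maximum possible I(U;V) = min(0.9183, 0.9183) = 0.9183 bits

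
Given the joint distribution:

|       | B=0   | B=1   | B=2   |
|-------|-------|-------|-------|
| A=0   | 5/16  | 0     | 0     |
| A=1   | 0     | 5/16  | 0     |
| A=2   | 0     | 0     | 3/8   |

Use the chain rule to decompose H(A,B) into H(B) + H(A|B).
By the chain rule: H(A,B) = H(B) + H(A|B)

Marginal P(B) (column sums):
  P(B=0) = 5/16 + 0 + 0 = 5/16
  P(B=1) = 0 + 5/16 + 0 = 5/16
  P(B=2) = 0 + 0 + 3/8 = 3/8
H(B) = -[(5/16)·log₂(5/16) + (5/16)·log₂(5/16) + (3/8)·log₂(3/8)]
  = 0.5244 + 0.5244 + 0.5306
  = 1.5794 bits
H(A|B) = -Σ P(A,B)·log₂ P(A|B), where P(A|B) = P(A,B) / P(B)
  (cells with P(A,B) = 0 contribute 0)
  (A=0,B=0): P(A|B) = (5/16)/(5/16) = 1;  -(5/16)·log₂(1) = 0.0000
  (A=1,B=1): P(A|B) = (5/16)/(5/16) = 1;  -(5/16)·log₂(1) = 0.0000
  (A=2,B=2): P(A|B) = (3/8)/(3/8) = 1;  -(3/8)·log₂(1) = 0.0000
H(A|B) = 0.0000 + 0.0000 + 0.0000
  = 0.0000 bits

H(A,B) = H(B) + H(A|B) = 1.5794 + 0.0000 = 1.5794 bits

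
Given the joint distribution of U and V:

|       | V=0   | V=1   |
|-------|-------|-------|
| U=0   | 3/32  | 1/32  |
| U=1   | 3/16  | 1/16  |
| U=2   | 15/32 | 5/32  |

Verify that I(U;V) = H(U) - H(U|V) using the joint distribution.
Left side, from I(U;V) = H(U) + H(V) - H(U,V):
Marginal P(U) (row sums):
  P(U=0) = 3/32 + 1/32 = 1/8
  P(U=1) = 3/16 + 1/16 = 1/4
  P(U=2) = 15/32 + 5/32 = 5/8
Marginal P(V) (column sums):
  P(V=0) = 3/32 + 3/16 + 15/32 = 3/4
  P(V=1) = 1/32 + 1/16 + 5/32 = 1/4

H(U) = -[(1/8)·log₂(1/8) + (1/4)·log₂(1/4) + (5/8)·log₂(5/8)]
  = 0.3750 + 0.5000 + 0.4238
  = 1.2988 bits
H(V) = -[(3/4)·log₂(3/4) + (1/4)·log₂(1/4)]
  = 0.3113 + 0.5000
  = 0.8113 bits
H(U,V) = -[(3/32)·log₂(3/32) + (1/32)·log₂(1/32) + (3/16)·log₂(3/16) + (1/16)·log₂(1/16) + (15/32)·log₂(15/32) + (5/32)·log₂(5/32)]
  = 0.3202 + 0.1563 + 0.4528 + 0.2500 + 0.5124 + 0.4184
  = 2.1101 bits

I(U;V) = H(U) + H(V) - H(U,V)
  = 1.2988 + 0.8113 - 2.1101
  = 0.0000 bits

Right side, with H(U|V) computed directly from the conditional probabilities:
H(U|V) = -Σ P(U,V)·log₂ P(U|V), where P(U|V) = P(U,V) / P(V)
  (U=0,V=0): P(U|V) = (3/32)/(3/4) = 1/8;  -(3/32)·log₂(1/8) = 0.2813
  (U=0,V=1): P(U|V) = (1/32)/(1/4) = 1/8;  -(1/32)·log₂(1/8) = 0.0938
  (U=1,V=0): P(U|V) = (3/16)/(3/4) = 1/4;  -(3/16)·log₂(1/4) = 0.3750
  (U=1,V=1): P(U|V) = (1/16)/(1/4) = 1/4;  -(1/16)·log₂(1/4) = 0.1250
  (U=2,V=0): P(U|V) = (15/32)/(3/4) = 5/8;  -(15/32)·log₂(5/8) = 0.3178
  (U=2,V=1): P(U|V) = (5/32)/(1/4) = 5/8;  -(5/32)·log₂(5/8) = 0.1059
H(U|V) = 0.2813 + 0.0938 + 0.3750 + 0.1250 + 0.3178 + 0.1059
  = 1.2988 bits
H(U) - H(U|V) = 1.2988 - 1.2988 = 0.0000 bits

Both sides equal 0.0000 bits, so I(U;V) = H(U) - H(U|V) ✓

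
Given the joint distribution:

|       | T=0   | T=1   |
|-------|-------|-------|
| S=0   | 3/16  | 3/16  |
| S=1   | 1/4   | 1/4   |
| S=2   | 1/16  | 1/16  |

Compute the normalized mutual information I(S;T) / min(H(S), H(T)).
Marginal P(S) (row sums):
  P(S=0) = 3/16 + 3/16 = 3/8
  P(S=1) = 1/4 + 1/4 = 1/2
  P(S=2) = 1/16 + 1/16 = 1/8
Marginal P(T) (column sums):
  P(T=0) = 3/16 + 1/4 + 1/16 = 1/2
  P(T=1) = 3/16 + 1/4 + 1/16 = 1/2

H(S) = -[(3/8)·log₂(3/8) + (1/2)·log₂(1/2) + (1/8)·log₂(1/8)]
  = 0.5306 + 0.5000 + 0.3750
  = 1.4056 bits
H(T) = -[(1/2)·log₂(1/2) + (1/2)·log₂(1/2)]
  = 0.5000 + 0.5000
  = 1.0000 bits
H(S,T) = -[(3/16)·log₂(3/16) + (3/16)·log₂(3/16) + (1/4)·log₂(1/4) + (1/4)·log₂(1/4) + (1/16)·log₂(1/16) + (1/16)·log₂(1/16)]
  = 0.4528 + 0.4528 + 0.5000 + 0.5000 + 0.2500 + 0.2500
  = 2.4056 bits

I(S;T) = H(S) + H(T) - H(S,T)
  = 1.4056 + 1.0000 - 2.4056
  = 0.0000 bits

min(H(S), H(T)) = min(1.4056, 1.0000) = 1.0000 bits
Normalized MI = 0.0000 / 1.0000 = 0.0000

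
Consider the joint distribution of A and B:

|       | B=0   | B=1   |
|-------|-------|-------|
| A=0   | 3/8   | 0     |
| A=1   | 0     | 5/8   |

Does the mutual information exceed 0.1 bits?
Marginal P(A) (row sums):
  P(A=0) = 3/8 + 0 = 3/8
  P(A=1) = 0 + 5/8 = 5/8
Marginal P(B) (column sums):
  P(B=0) = 3/8 + 0 = 3/8
  P(B=1) = 0 + 5/8 = 5/8

H(A) = -[(3/8)·log₂(3/8) + (5/8)·log₂(5/8)]
  = 0.5306 + 0.4238
  = 0.9544 bits
H(B) = -[(3/8)·log₂(3/8) + (5/8)·log₂(5/8)]
  = 0.5306 + 0.4238
  = 0.9544 bits
H(A,B) = -[(3/8)·log₂(3/8) + (5/8)·log₂(5/8)]
  = 0.5306 + 0.4238
  = 0.9544 bits

I(A;B) = H(A) + H(B) - H(A,B)
  = 0.9544 + 0.9544 - 0.9544
  = 0.9544 bits

Yes. I(A;B) = 0.9544 bits, which is > 0.1 bits.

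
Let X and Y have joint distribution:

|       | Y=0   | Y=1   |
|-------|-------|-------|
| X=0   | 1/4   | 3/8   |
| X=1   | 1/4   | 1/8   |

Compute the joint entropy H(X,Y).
H(X,Y) = -Σ P(X,Y) log₂ P(X,Y), summed over the non-zero cells:
H(X,Y) = -[(1/4)·log₂(1/4) + (3/8)·log₂(3/8) + (1/4)·log₂(1/4) + (1/8)·log₂(1/8)]
  = 0.5000 + 0.5306 + 0.5000 + 0.3750
  = 1.9056 bits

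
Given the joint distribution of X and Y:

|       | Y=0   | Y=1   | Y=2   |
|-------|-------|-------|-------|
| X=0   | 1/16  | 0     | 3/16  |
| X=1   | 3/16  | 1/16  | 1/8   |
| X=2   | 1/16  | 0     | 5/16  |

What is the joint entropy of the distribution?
H(X,Y) = -Σ P(X,Y) log₂ P(X,Y), summed over the non-zero cells:
H(X,Y) = -[(1/16)·log₂(1/16) + (3/16)·log₂(3/16) + (3/16)·log₂(3/16) + (1/16)·log₂(1/16) + (1/8)·log₂(1/8) + (1/16)·log₂(1/16) + (5/16)·log₂(5/16)]
  = 0.2500 + 0.4528 + 0.4528 + 0.2500 + 0.3750 + 0.2500 + 0.5244
  = 2.5550 bits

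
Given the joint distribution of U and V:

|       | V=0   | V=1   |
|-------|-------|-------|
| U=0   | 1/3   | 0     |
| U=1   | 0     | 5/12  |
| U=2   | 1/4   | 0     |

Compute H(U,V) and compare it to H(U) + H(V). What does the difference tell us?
Marginal P(U) (row sums):
  P(U=0) = 1/3 + 0 = 1/3
  P(U=1) = 0 + 5/12 = 5/12
  P(U=2) = 1/4 + 0 = 1/4
Marginal P(V) (column sums):
  P(V=0) = 1/3 + 0 + 1/4 = 7/12
  P(V=1) = 0 + 5/12 + 0 = 5/12

H(U,V) = -[(1/3)·log₂(1/3) + (5/12)·log₂(5/12) + (1/4)·log₂(1/4)]
  = 0.5283 + 0.5263 + 0.5000
  = 1.5546 bits
H(U) = -[(1/3)·log₂(1/3) + (5/12)·log₂(5/12) + (1/4)·log₂(1/4)]
  = 0.5283 + 0.5263 + 0.5000
  = 1.5546 bits
H(V) = -[(7/12)·log₂(7/12) + (5/12)·log₂(5/12)]
  = 0.4536 + 0.5263
  = 0.9799 bits

H(U) + H(V) = 1.5546 + 0.9799 = 2.5345 bits
Difference: H(U) + H(V) - H(U,V) = 2.5345 - 1.5546 = 0.9799 bits = I(U;V)

The difference is the mutual information; it is positive here, so U and V are dependent (knowing one reduces uncertainty about the other by 0.9799 bits).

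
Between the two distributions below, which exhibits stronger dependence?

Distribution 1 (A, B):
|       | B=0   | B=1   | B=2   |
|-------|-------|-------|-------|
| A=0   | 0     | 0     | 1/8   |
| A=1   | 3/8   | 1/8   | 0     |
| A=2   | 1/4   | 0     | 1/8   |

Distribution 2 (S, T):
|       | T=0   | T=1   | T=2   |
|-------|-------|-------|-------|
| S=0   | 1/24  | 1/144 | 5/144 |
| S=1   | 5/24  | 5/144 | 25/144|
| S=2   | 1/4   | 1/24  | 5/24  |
Distribution 1 (A, B):
Marginal P(A) (row sums):
  P(A=0) = 0 + 0 + 1/8 = 1/8
  P(A=1) = 3/8 + 1/8 + 0 = 1/2
  P(A=2) = 1/4 + 0 + 1/8 = 3/8
Marginal P(B) (column sums):
  P(B=0) = 0 + 3/8 + 1/4 = 5/8
  P(B=1) = 0 + 1/8 + 0 = 1/8
  P(B=2) = 1/8 + 0 + 1/8 = 1/4

H(A) = -[(1/8)·log₂(1/8) + (1/2)·log₂(1/2) + (3/8)·log₂(3/8)]
  = 0.3750 + 0.5000 + 0.5306
  = 1.4056 bits
H(B) = -[(5/8)·log₂(5/8) + (1/8)·log₂(1/8) + (1/4)·log₂(1/4)]
  = 0.4238 + 0.3750 + 0.5000
  = 1.2988 bits
H(A,B) = -[(1/8)·log₂(1/8) + (3/8)·log₂(3/8) + (1/8)·log₂(1/8) + (1/4)·log₂(1/4) + (1/8)·log₂(1/8)]
  = 0.3750 + 0.5306 + 0.3750 + 0.5000 + 0.3750
  = 2.1556 bits

I(A;B) = H(A) + H(B) - H(A,B)
  = 1.4056 + 1.2988 - 2.1556
  = 0.5488 bits

Distribution 2 (S, T):
Marginal P(S) (row sums):
  P(S=0) = 1/24 + 1/144 + 5/144 = 1/12
  P(S=1) = 5/24 + 5/144 + 25/144 = 5/12
  P(S=2) = 1/4 + 1/24 + 5/24 = 1/2
Marginal P(T) (column sums):
  P(T=0) = 1/24 + 5/24 + 1/4 = 1/2
  P(T=1) = 1/144 + 5/144 + 1/24 = 1/12
  P(T=2) = 5/144 + 25/144 + 5/24 = 5/12

H(S) = -[(1/12)·log₂(1/12) + (5/12)·log₂(5/12) + (1/2)·log₂(1/2)]
  = 0.2987 + 0.5263 + 0.5000
  = 1.3250 bits
H(T) = -[(1/2)·log₂(1/2) + (1/12)·log₂(1/12) + (5/12)·log₂(5/12)]
  = 0.5000 + 0.2987 + 0.5263
  = 1.3250 bits
H(S,T) = -[(1/24)·log₂(1/24) + (1/144)·log₂(1/144) + (5/144)·log₂(5/144) + (5/24)·log₂(5/24) + (5/144)·log₂(5/144) + (25/144)·log₂(25/144) + (1/4)·log₂(1/4) + (1/24)·log₂(1/24) + (5/24)·log₂(5/24)]
  = 0.1910 + 0.0498 + 0.1683 + 0.4715 + 0.1683 + 0.4386 + 0.5000 + 0.1910 + 0.4715
  = 2.6500 bits

I(S;T) = H(S) + H(T) - H(S,T)
  = 1.3250 + 1.3250 - 2.6500
  = 0.0000 bits

I(A;B) = 0.5488 bits > I(S;T) = 0.0000 bits, so (A, B) has the higher mutual information (stronger dependence).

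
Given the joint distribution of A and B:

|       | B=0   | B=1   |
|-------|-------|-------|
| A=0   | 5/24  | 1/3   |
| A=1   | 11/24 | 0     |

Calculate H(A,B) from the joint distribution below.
H(A,B) = -Σ P(A,B) log₂ P(A,B), summed over the non-zero cells:
H(A,B) = -[(5/24)·log₂(5/24) + (1/3)·log₂(1/3) + (11/24)·log₂(11/24)]
  = 0.4715 + 0.5283 + 0.5159
  = 1.5157 bits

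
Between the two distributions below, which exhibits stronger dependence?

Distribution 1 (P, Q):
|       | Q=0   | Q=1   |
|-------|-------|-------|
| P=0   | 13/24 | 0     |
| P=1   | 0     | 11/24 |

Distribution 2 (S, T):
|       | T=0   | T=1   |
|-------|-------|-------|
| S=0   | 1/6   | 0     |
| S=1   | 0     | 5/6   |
Distribution 1 (P, Q):
Marginal P(P) (row sums):
  P(P=0) = 13/24 + 0 = 13/24
  P(P=1) = 0 + 11/24 = 11/24
Marginal P(Q) (column sums):
  P(Q=0) = 13/24 + 0 = 13/24
  P(Q=1) = 0 + 11/24 = 11/24

H(P) = -[(13/24)·log₂(13/24) + (11/24)·log₂(11/24)]
  = 0.4791 + 0.5159
  = 0.9950 bits
H(Q) = -[(13/24)·log₂(13/24) + (11/24)·log₂(11/24)]
  = 0.4791 + 0.5159
  = 0.9950 bits
H(P,Q) = -[(13/24)·log₂(13/24) + (11/24)·log₂(11/24)]
  = 0.4791 + 0.5159
  = 0.9950 bits

I(P;Q) = H(P) + H(Q) - H(P,Q)
  = 0.9950 + 0.9950 - 0.9950
  = 0.9950 bits

Distribution 2 (S, T):
Marginal P(S) (row sums):
  P(S=0) = 1/6 + 0 = 1/6
  P(S=1) = 0 + 5/6 = 5/6
Marginal P(T) (column sums):
  P(T=0) = 1/6 + 0 = 1/6
  P(T=1) = 0 + 5/6 = 5/6

H(S) = -[(1/6)·log₂(1/6) + (5/6)·log₂(5/6)]
  = 0.4308 + 0.2192
  = 0.6500 bits
H(T) = -[(1/6)·log₂(1/6) + (5/6)·log₂(5/6)]
  = 0.4308 + 0.2192
  = 0.6500 bits
H(S,T) = -[(1/6)·log₂(1/6) + (5/6)·log₂(5/6)]
  = 0.4308 + 0.2192
  = 0.6500 bits

I(S;T) = H(S) + H(T) - H(S,T)
  = 0.6500 + 0.6500 - 0.6500
  = 0.6500 bits

I(P;Q) = 0.9950 bits > I(S;T) = 0.6500 bits, so (P, Q) has the higher mutual information (stronger dependence).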